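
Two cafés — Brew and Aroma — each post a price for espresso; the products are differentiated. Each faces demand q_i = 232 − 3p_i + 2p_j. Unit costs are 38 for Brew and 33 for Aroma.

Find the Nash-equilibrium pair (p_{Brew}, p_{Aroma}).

Brew's profit: π = (p_{Brew} − 38)(232 − 3p_{Brew} + 2p_{Aroma}).
∂π/∂p_{Brew} = 346 − 6p_{Brew} + 2p_{Aroma} = 0 ⇒ p_{Brew} = 173/3 + (1/3)p_{Aroma}.
Similarly p_{Aroma} = 331/6 + (1/3)p_{Brew}.
Solving the two reaction functions simultaneously: (1 − (1/3)(1/3))p_{Brew} = 173/3 + (1/3)·(331/6), so (8/9)p_{Brew} = 1369/18 and p_{Brew} = 85.5625.
Then p_{Aroma} = 331/6 + (1/3)·85.5625 = 83.6875.

85.5625, 83.6875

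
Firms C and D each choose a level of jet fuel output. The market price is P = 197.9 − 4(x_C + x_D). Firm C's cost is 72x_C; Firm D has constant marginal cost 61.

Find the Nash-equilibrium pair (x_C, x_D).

Firm C's profit: π = x_C(197.9 − 4(x_C + x_D)) − 72x_C.
∂π/∂x_C = 125.9 − 8x_C − 4x_D = 0, so x_C = 15.7375 − 0.5x_D.
By the same steps for D: x_D = 17.1125 − 0.5x_C.
Solving the two reaction functions simultaneously: (1 − (−0.5)(−0.5))x_C = 15.7375 − 0.5·17.1125, so 0.75x_C = 1149/160 and x_C = 9.575.
Then x_D = 17.1125 − 0.5·9.575 = 12.325.

9.575, 12.325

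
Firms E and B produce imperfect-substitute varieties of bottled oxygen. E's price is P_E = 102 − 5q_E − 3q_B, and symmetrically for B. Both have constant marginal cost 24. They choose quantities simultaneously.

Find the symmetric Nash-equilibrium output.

Firm E's profit: π = q_E(102 − 5q_E − 3q_B) − 24q_E.
∂π/∂q_E = 78 − 10q_E − 3q_B = 0 ⇒ q_E = 7.8 − 0.3q_B.
By symmetry q_B = q_E; substituting into the reaction function, 1.3q_E = 7.8 and q_E = 6.

6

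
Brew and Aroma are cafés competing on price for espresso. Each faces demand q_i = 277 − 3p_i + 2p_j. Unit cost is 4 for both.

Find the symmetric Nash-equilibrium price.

72.25

Brew's profit: π = (p_{Brew} − 4)(277 − 3p_{Brew} + 2p_{Aroma}).
∂π/∂p_{Brew} = 289 − 6p_{Brew} + 2p_{Aroma} = 0 ⇒ p_{Brew} = 289/6 + (1/3)p_{Aroma}.
Setting p_{Brew} = p_{Aroma} in the reaction function: p_{Brew} = 289/6 + (1/3)p_{Brew}, so p_{Brew} = (289/6) / (2/3) = 72.25.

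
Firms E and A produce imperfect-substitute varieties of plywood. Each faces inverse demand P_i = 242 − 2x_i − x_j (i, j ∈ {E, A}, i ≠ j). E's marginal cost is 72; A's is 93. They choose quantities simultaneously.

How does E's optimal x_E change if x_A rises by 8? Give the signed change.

-2

Firm E's profit: π = x_E(242 − 2x_E − x_A) − 72x_E.
∂π/∂x_E = 170 − 4x_E − x_A = 0 ⇒ x_E = 42.5 − 0.25x_A.
The reaction-function slope is −0.25, so an 8-unit rise in x_A moves x_E by −0.25 × 8 = −2. E's best response falls — the actions are strategic substitutes.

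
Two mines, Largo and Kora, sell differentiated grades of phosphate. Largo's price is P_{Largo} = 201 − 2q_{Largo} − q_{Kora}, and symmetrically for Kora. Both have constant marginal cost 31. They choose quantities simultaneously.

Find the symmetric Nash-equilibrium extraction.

Mine Largo's profit: π = q_{Largo}(201 − 2q_{Largo} − q_{Kora}) − 31q_{Largo}.
∂π/∂q_{Largo} = 170 − 4q_{Largo} − q_{Kora} = 0 ⇒ q_{Largo} = 42.5 − 0.25q_{Kora}.
By symmetry q_{Kora} = q_{Largo}; substituting into the reaction function, 1.25q_{Largo} = 42.5 and q_{Largo} = 34.

34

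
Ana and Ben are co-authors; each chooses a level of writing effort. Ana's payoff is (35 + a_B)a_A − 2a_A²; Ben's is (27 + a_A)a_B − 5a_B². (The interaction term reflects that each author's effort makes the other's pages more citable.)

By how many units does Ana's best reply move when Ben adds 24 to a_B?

Expanding Ana's payoff: 35a_A + a_Ba_A − 2a_A².
∂π/∂a_A = 35 + a_B − 4a_A = 0, so a_A = 8.75 + 0.25a_B.
The reaction-function slope is 0.25, so a 24-unit rise in a_B moves a_A by 0.25 × 24 = 6. Ana's best response rises — the actions are strategic complements.

6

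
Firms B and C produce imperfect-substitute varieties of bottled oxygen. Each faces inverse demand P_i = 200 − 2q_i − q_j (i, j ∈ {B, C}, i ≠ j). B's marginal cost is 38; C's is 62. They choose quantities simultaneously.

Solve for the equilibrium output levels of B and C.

Firm B's profit: π = q_B(200 − 2q_B − q_C) − 38q_B.
∂π/∂q_B = 162 − 4q_B − q_C = 0 ⇒ q_B = 40.5 − 0.25q_C.
Similarly q_C = 34.5 − 0.25q_B.
Plugging q_C into B's best response: q_B = 40.5 − 0.25(34.5 − 0.25q_B) ⇒ 0.9375q_B = 31.875, so q_B = 34.
Then q_C = 34.5 − 0.25·34 = 26.

34, 26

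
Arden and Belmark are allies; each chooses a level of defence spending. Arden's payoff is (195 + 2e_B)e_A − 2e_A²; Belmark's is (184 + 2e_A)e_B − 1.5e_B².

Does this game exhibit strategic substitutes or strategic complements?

Expanding Arden's payoff: 195e_A + 2e_Be_A − 2e_A².
∂π/∂e_A = 195 + 2e_B − 4e_A = 0, so e_A = 48.75 + 0.5e_B.
The best-response slope de_A/de_B = 0.5 > 0: the reaction function is upward-sloping, so the choices are strategic complements.

strategic complements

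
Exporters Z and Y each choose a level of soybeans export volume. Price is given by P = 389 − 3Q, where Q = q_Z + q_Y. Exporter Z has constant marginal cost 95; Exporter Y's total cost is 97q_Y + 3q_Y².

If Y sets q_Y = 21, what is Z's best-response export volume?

38.5

Exporter Z's profit: π = q_Z(389 − 3(q_Z + q_Y)) − 95q_Z.
∂π/∂q_Z = 294 − 6q_Z − 3q_Y = 0, so q_Z = 49 − 0.5q_Y.
At q_Y = 21: q_Z = 49 − 0.5·21 = 38.5.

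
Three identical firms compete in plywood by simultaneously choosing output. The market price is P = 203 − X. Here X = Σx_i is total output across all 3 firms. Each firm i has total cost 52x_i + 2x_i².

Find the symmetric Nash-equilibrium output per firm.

18.875

A representative firm's profit is π_i = x_i(203 − X) − 52x_i − 2x_i², with X = x_i + Σ_{j≠i} x_j.
First-order condition: 151 − 6x_i − Σ_{j≠i} x_j = 0.
With identical firms, set every x_j = x: then 151 − 6x − 2x = 0, i.e. x = 151/8 = 18.875.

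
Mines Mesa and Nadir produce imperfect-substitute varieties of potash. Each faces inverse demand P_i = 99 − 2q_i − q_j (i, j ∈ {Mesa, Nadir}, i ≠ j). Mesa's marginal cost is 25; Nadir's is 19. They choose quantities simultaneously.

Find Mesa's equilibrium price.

Mine Mesa's profit: π = q_{Mesa}(99 − 2q_{Mesa} − q_{Nadir}) − 25q_{Mesa}.
∂π/∂q_{Mesa} = 74 − 4q_{Mesa} − q_{Nadir} = 0 ⇒ q_{Mesa} = 18.5 − 0.25q_{Nadir}.
Similarly q_{Nadir} = 20 − 0.25q_{Mesa}.
Solving the two reaction functions simultaneously: (1 − (−0.25)(−0.25))q_{Mesa} = 18.5 − 0.25·20, so 0.9375q_{Mesa} = 13.5 and q_{Mesa} = 14.4.
Then q_{Nadir} = 20 − 0.25·14.4 = 16.4.
P_{Mesa} = 99 − 2·14.4 − 16.4 = 53.8.

53.8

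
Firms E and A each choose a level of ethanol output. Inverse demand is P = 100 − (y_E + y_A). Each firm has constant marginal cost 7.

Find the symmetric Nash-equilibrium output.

Firm E's profit: π = y_E(100 − (y_E + y_A)) − 7y_E.
∂π/∂y_E = 93 − 2y_E − y_A = 0, so y_E = 46.5 − 0.5y_A.
Setting y_E = y_A in the reaction function: y_E = 46.5 − 0.5y_E, so y_E = 46.5 / 1.5 = 31.

31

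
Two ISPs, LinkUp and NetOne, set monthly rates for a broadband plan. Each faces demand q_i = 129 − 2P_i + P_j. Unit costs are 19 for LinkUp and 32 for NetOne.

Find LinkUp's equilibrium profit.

LinkUp's profit: π = (P_{LinkUp} − 19)(129 − 2P_{LinkUp} + P_{NetOne}).
∂π/∂P_{LinkUp} = 167 − 4P_{LinkUp} + P_{NetOne} = 0 ⇒ P_{LinkUp} = 41.75 + 0.25P_{NetOne}.
Similarly P_{NetOne} = 48.25 + 0.25P_{LinkUp}.
Solving the two reaction functions simultaneously: (1 − (0.25)(0.25))P_{LinkUp} = 41.75 + 0.25·48.25, so 0.9375P_{LinkUp} = 53.8125 and P_{LinkUp} = 57.4.
Then P_{NetOne} = 48.25 + 0.25·57.4 = 62.6.
q_{LinkUp} = 129 − 2·57.4 + 62.6 = 76.8.
Profit = (57.4 − 19)·76.8 = 2949.12.

2949.12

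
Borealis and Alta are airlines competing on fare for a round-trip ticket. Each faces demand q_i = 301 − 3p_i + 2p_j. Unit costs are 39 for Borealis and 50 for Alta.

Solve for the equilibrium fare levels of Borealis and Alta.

Borealis's profit: π = (p_{Borealis} − 39)(301 − 3p_{Borealis} + 2p_{Alta}).
∂π/∂p_{Borealis} = 418 − 6p_{Borealis} + 2p_{Alta} = 0 ⇒ p_{Borealis} = 209/3 + (1/3)p_{Alta}.
Similarly p_{Alta} = 451/6 + (1/3)p_{Borealis}.
Substituting the second reaction function into the first: p_{Borealis} = 209/3 + (1/3)(451/6 + (1/3)p_{Borealis}), which gives (8/9)p_{Borealis} = 1705/18 ⇒ p_{Borealis} = 106.5625.
Then p_{Alta} = 451/6 + (1/3)·106.5625 = 110.6875.

106.5625, 110.6875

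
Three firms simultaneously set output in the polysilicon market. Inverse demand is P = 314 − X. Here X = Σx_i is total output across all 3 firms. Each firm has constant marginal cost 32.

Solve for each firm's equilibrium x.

A representative firm's profit is π_i = x_i(314 − X) − 32x_i, with X = x_i + Σ_{j≠i} x_j.
First-order condition: 282 − 2x_i − Σ_{j≠i} x_j = 0.
In a symmetric equilibrium every firm chooses the same x, so Σ_{j≠i} x_j = 2x. The condition becomes 282 − 4x = 0, giving x = 282/4 = 70.5.

70.5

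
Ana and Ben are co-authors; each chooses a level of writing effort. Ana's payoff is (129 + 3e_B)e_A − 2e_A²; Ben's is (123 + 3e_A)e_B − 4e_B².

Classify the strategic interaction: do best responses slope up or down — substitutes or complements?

Expanding Ana's payoff: 129e_A + 3e_Be_A − 2e_A².
∂π/∂e_A = 129 + 3e_B − 4e_A = 0, so e_A = 32.25 + 0.75e_B.
The best-response slope de_A/de_B = 0.75 > 0: the reaction function is upward-sloping, so the choices are strategic complements.

strategic complements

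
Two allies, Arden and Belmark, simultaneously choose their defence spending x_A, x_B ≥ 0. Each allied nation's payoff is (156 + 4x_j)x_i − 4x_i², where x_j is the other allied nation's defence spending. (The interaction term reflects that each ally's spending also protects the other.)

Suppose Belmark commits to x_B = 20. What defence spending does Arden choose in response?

Arden's payoff is (156 + 4x_B)x_A − 4x_A².
∂π/∂x_A = 156 + 4x_B − 8x_A = 0, so x_A = 19.5 + 0.5x_B.
At x_B = 20: x_A = 19.5 + 0.5·20 = 29.5.

29.5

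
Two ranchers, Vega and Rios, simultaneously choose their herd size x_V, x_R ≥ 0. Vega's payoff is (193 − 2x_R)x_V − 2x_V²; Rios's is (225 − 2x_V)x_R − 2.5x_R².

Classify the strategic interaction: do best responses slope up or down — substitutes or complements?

Expanding Vega's payoff: 193x_V − 2x_Rx_V − 2x_V².
∂π/∂x_V = 193 − 2x_R − 4x_V = 0, so x_V = 48.25 − 0.5x_R.
The best-response slope dx_V/dx_R = −0.5 < 0: the reaction function is downward-sloping, so the choices are strategic substitutes.

strategic substitutes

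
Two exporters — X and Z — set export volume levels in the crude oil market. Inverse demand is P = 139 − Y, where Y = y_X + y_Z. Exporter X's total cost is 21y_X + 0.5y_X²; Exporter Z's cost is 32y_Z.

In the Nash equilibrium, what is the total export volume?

66.4

Exporter X's profit: π = y_X(139 − (y_X + y_Z)) − 21y_X − 0.5y_X².
∂π/∂y_X = 118 − 3y_X − y_Z = 0, so y_X = 118/3 − (1/3)y_Z.
For Z: ∂π/∂y_Z = 107 − 2y_Z − y_X = 0 ⇒ y_Z = 53.5 − 0.5y_X.
Plugging y_Z into X's best response: y_X = 118/3 − (1/3)(53.5 − 0.5y_X) ⇒ (5/6)y_X = 21.5, so y_X = 25.8.
Then y_Z = 53.5 − 0.5·25.8 = 40.6.
Total export volume: 25.8 + 40.6 = 66.4.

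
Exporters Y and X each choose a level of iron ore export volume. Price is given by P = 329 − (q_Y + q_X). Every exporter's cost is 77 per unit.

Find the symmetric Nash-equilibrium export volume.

84

Exporter Y's profit: π = q_Y(329 − (q_Y + q_X)) − 77q_Y.
∂π/∂q_Y = 252 − 2q_Y − q_X = 0, so q_Y = 126 − 0.5q_X.
By symmetry q_X = q_Y; substituting into the reaction function, 1.5q_Y = 126 and q_Y = 84.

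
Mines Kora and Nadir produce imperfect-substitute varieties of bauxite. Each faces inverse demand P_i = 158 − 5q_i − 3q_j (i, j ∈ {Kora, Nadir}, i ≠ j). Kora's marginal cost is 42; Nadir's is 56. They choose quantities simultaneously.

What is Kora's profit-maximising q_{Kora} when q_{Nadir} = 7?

Mine Kora's profit: π = q_{Kora}(158 − 5q_{Kora} − 3q_{Nadir}) − 42q_{Kora}.
∂π/∂q_{Kora} = 116 − 10q_{Kora} − 3q_{Nadir} = 0 ⇒ q_{Kora} = 11.6 − 0.3q_{Nadir}.
At q_{Nadir} = 7: q_{Kora} = 11.6 − 0.3·7 = 9.5.

9.5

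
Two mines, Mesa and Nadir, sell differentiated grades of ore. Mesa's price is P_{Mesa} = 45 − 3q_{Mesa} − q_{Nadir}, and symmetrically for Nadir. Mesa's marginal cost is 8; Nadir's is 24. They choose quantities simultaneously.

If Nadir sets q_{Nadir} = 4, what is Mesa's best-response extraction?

Mine Mesa's profit: π = q_{Mesa}(45 − 3q_{Mesa} − q_{Nadir}) − 8q_{Mesa}.
∂π/∂q_{Mesa} = 37 − 6q_{Mesa} − q_{Nadir} = 0 ⇒ q_{Mesa} = 37/6 − (1/6)q_{Nadir}.
At q_{Nadir} = 4: q_{Mesa} = 37/6 − (1/6)·4 = 5.5.

5.5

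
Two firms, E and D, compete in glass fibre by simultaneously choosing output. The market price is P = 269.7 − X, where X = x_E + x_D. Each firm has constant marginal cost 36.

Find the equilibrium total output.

Firm E's profit: π = x_E(269.7 − (x_E + x_D)) − 36x_E.
∂π/∂x_E = 233.7 − 2x_E − x_D = 0, so x_E = 116.85 − 0.5x_D.
Setting x_E = x_D in the reaction function: x_E = 116.85 − 0.5x_E, so x_E = 116.85 / 1.5 = 77.9.
Total output: 77.9 + 77.9 = 155.8.

155.8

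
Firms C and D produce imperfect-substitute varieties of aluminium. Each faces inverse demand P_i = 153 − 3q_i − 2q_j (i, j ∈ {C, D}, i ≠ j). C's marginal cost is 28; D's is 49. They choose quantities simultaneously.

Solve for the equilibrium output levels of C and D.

Firm C's profit: π = q_C(153 − 3q_C − 2q_D) − 28q_C.
∂π/∂q_C = 125 − 6q_C − 2q_D = 0 ⇒ q_C = 125/6 − (1/3)q_D.
Similarly q_D = 52/3 − (1/3)q_C.
Substituting the second reaction function into the first: q_C = 125/6 − (1/3)(52/3 − (1/3)q_C), which gives (8/9)q_C = 271/18 ⇒ q_C = 16.9375.
Then q_D = 52/3 − (1/3)·16.9375 = 11.6875.

16.9375, 11.6875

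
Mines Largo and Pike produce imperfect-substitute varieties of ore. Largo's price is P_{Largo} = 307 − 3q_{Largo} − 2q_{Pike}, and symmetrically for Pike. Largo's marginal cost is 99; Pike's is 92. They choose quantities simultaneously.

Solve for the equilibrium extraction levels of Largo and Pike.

25.5625, 27.3125

Mine Largo's profit: π = q_{Largo}(307 − 3q_{Largo} − 2q_{Pike}) − 99q_{Largo}.
∂π/∂q_{Largo} = 208 − 6q_{Largo} − 2q_{Pike} = 0 ⇒ q_{Largo} = 104/3 − (1/3)q_{Pike}.
Similarly q_{Pike} = 215/6 − (1/3)q_{Largo}.
Substituting the second reaction function into the first: q_{Largo} = 104/3 − (1/3)(215/6 − (1/3)q_{Largo}), which gives (8/9)q_{Largo} = 409/18 ⇒ q_{Largo} = 25.5625.
Then q_{Pike} = 215/6 − (1/3)·25.5625 = 27.3125.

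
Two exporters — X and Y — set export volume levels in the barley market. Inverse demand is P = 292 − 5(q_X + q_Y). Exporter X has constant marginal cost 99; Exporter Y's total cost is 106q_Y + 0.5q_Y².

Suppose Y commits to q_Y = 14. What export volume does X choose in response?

12.3

Exporter X's profit: π = q_X(292 − 5(q_X + q_Y)) − 99q_X.
∂π/∂q_X = 193 − 10q_X − 5q_Y = 0, so q_X = 19.3 − 0.5q_Y.
At q_Y = 14: q_X = 19.3 − 0.5·14 = 12.3.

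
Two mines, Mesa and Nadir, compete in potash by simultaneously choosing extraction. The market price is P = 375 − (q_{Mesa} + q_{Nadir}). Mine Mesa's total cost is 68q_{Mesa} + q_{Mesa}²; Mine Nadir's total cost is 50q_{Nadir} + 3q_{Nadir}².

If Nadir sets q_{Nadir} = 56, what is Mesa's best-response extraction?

62.75

Mine Mesa's profit: π = q_{Mesa}(375 − (q_{Mesa} + q_{Nadir})) − 68q_{Mesa} − q_{Mesa}².
∂π/∂q_{Mesa} = 307 − 4q_{Mesa} − q_{Nadir} = 0, so q_{Mesa} = 76.75 − 0.25q_{Nadir}.
At q_{Nadir} = 56: q_{Mesa} = 76.75 − 0.25·56 = 62.75.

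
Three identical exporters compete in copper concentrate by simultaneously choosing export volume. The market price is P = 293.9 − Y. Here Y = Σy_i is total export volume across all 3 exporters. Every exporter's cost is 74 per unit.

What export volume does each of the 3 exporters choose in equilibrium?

A representative exporter's profit is π_i = y_i(293.9 − Y) − 74y_i, with Y = y_i + Σ_{j≠i} y_j.
First-order condition: 219.9 − 2y_i − Σ_{j≠i} y_j = 0.
In a symmetric equilibrium every exporter chooses the same y, so Σ_{j≠i} y_j = 2y. The condition becomes 219.9 − 4y = 0, giving y = 219.9/4 = 54.975.

54.975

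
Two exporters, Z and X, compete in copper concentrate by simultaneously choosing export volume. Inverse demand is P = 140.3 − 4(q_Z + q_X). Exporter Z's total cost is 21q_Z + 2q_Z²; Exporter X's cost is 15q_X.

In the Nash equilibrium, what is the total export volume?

Exporter Z's profit: π = q_Z(140.3 − 4(q_Z + q_X)) − 21q_Z − 2q_Z².
∂π/∂q_Z = 119.3 − 12q_Z − 4q_X = 0, so q_Z = 1193/120 − (1/3)q_X.
For X: ∂π/∂q_X = 125.3 − 8q_X − 4q_Z = 0 ⇒ q_X = 15.6625 − 0.5q_Z.
Plugging q_X into Z's best response: q_Z = 1193/120 − (1/3)(15.6625 − 0.5q_Z) ⇒ (5/6)q_Z = 1133/240, so q_Z = 5.665.
Then q_X = 15.6625 − 0.5·5.665 = 12.83.
Total export volume: 5.665 + 12.83 = 18.495.

18.495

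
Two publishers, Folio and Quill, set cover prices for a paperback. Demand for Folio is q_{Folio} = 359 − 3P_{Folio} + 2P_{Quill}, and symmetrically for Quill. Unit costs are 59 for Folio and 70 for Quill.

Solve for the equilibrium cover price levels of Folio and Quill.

136.0625, 140.1875

Folio's profit: π = (P_{Folio} − 59)(359 − 3P_{Folio} + 2P_{Quill}).
∂π/∂P_{Folio} = 536 − 6P_{Folio} + 2P_{Quill} = 0 ⇒ P_{Folio} = 268/3 + (1/3)P_{Quill}.
Similarly P_{Quill} = 569/6 + (1/3)P_{Folio}.
Solving the two reaction functions simultaneously: (1 − (1/3)(1/3))P_{Folio} = 268/3 + (1/3)·(569/6), so (8/9)P_{Folio} = 2177/18 and P_{Folio} = 136.0625.
Then P_{Quill} = 569/6 + (1/3)·136.0625 = 140.1875.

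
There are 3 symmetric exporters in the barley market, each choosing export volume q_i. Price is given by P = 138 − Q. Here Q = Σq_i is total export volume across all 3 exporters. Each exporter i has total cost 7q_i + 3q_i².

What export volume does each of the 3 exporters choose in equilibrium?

13.1

A representative exporter's profit is π_i = q_i(138 − Q) − 7q_i − 3q_i², with Q = q_i + Σ_{j≠i} q_j.
First-order condition: 131 − 8q_i − Σ_{j≠i} q_j = 0.
With identical exporters, set every q_j = q: then 131 − 8q − 2q = 0, i.e. q = 131/10 = 13.1.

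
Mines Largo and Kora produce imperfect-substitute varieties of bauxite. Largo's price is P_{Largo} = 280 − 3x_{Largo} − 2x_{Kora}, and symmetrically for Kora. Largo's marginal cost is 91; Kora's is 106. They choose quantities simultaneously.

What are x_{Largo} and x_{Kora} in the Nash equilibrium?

Mine Largo's profit: π = x_{Largo}(280 − 3x_{Largo} − 2x_{Kora}) − 91x_{Largo}.
∂π/∂x_{Largo} = 189 − 6x_{Largo} − 2x_{Kora} = 0 ⇒ x_{Largo} = 31.5 − (1/3)x_{Kora}.
Similarly x_{Kora} = 29 − (1/3)x_{Largo}.
Solving the two reaction functions simultaneously: (1 − (−1/3)(−1/3))x_{Largo} = 31.5 − (1/3)·29, so (8/9)x_{Largo} = 131/6 and x_{Largo} = 24.5625.
Then x_{Kora} = 29 − (1/3)·24.5625 = 20.8125.

24.5625, 20.8125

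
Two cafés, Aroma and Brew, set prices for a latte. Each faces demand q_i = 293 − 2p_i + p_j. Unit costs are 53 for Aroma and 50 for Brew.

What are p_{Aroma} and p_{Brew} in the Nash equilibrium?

Aroma's profit: π = (p_{Aroma} − 53)(293 − 2p_{Aroma} + p_{Brew}).
∂π/∂p_{Aroma} = 399 − 4p_{Aroma} + p_{Brew} = 0 ⇒ p_{Aroma} = 99.75 + 0.25p_{Brew}.
Similarly p_{Brew} = 98.25 + 0.25p_{Aroma}.
Plugging p_{Brew} into Aroma's best response: p_{Aroma} = 99.75 + 0.25(98.25 + 0.25p_{Aroma}) ⇒ 0.9375p_{Aroma} = 124.3125, so p_{Aroma} = 132.6.
Then p_{Brew} = 98.25 + 0.25·132.6 = 131.4.

132.6, 131.4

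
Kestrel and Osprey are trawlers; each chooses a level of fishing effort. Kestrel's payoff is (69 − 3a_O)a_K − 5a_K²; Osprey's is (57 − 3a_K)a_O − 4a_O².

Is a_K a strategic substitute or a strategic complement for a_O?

strategic substitutes

Expanding Kestrel's payoff: 69a_K − 3a_Oa_K − 5a_K².
∂π/∂a_K = 69 − 3a_O − 10a_K = 0, so a_K = 6.9 − 0.3a_O.
The best-response slope da_K/da_O = −0.3 < 0: the reaction function is downward-sloping, so the choices are strategic substitutes.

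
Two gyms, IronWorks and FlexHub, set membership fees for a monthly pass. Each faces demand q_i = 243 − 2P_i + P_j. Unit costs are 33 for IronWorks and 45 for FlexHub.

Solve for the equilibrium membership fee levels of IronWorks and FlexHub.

104.6, 109.4

IronWorks's profit: π = (P_{IronWorks} − 33)(243 − 2P_{IronWorks} + P_{FlexHub}).
∂π/∂P_{IronWorks} = 309 − 4P_{IronWorks} + P_{FlexHub} = 0 ⇒ P_{IronWorks} = 77.25 + 0.25P_{FlexHub}.
Similarly P_{FlexHub} = 83.25 + 0.25P_{IronWorks}.
Substituting the second reaction function into the first: P_{IronWorks} = 77.25 + 0.25(83.25 + 0.25P_{IronWorks}), which gives 0.9375P_{IronWorks} = 98.0625 ⇒ P_{IronWorks} = 104.6.
Then P_{FlexHub} = 83.25 + 0.25·104.6 = 109.4.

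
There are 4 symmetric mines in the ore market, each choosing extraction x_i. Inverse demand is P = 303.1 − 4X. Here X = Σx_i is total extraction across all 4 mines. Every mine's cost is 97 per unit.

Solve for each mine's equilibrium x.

A representative mine's profit is π_i = x_i(303.1 − 4X) − 97x_i, with X = x_i + Σ_{j≠i} x_j.
First-order condition: 206.1 − 8x_i − 4Σ_{j≠i} x_j = 0.
Imposing symmetry (x_j = x for all j) turns Σ_{j≠i} x_j into 3x, so 206.1 = 20x and x = 10.305.

10.305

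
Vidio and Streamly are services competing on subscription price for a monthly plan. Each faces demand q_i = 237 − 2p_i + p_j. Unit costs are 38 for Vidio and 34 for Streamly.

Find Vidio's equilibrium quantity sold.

131.6

Vidio's profit: π = (p_{Vidio} − 38)(237 − 2p_{Vidio} + p_{Streamly}).
∂π/∂p_{Vidio} = 313 − 4p_{Vidio} + p_{Streamly} = 0 ⇒ p_{Vidio} = 78.25 + 0.25p_{Streamly}.
Similarly p_{Streamly} = 76.25 + 0.25p_{Vidio}.
Solving the two reaction functions simultaneously: (1 − (0.25)(0.25))p_{Vidio} = 78.25 + 0.25·76.25, so 0.9375p_{Vidio} = 97.3125 and p_{Vidio} = 103.8.
Then p_{Streamly} = 76.25 + 0.25·103.8 = 102.2.
q_{Vidio} = 237 − 2·103.8 + 102.2 = 131.6.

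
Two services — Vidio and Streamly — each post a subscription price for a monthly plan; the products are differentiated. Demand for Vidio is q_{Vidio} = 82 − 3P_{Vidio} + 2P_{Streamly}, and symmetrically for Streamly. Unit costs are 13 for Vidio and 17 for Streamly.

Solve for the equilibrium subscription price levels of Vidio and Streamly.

31, 32.5

Vidio's profit: π = (P_{Vidio} − 13)(82 − 3P_{Vidio} + 2P_{Streamly}).
∂π/∂P_{Vidio} = 121 − 6P_{Vidio} + 2P_{Streamly} = 0 ⇒ P_{Vidio} = 121/6 + (1/3)P_{Streamly}.
Similarly P_{Streamly} = 133/6 + (1/3)P_{Vidio}.
Plugging P_{Streamly} into Vidio's best response: P_{Vidio} = 121/6 + (1/3)(133/6 + (1/3)P_{Vidio}) ⇒ (8/9)P_{Vidio} = 248/9, so P_{Vidio} = 31.
Then P_{Streamly} = 133/6 + (1/3)·31 = 32.5.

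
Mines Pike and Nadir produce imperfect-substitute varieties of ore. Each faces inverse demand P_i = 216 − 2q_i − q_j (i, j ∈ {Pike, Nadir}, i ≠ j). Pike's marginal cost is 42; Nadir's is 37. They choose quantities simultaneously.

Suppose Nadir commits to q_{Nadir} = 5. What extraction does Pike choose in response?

42.25

Mine Pike's profit: π = q_{Pike}(216 − 2q_{Pike} − q_{Nadir}) − 42q_{Pike}.
∂π/∂q_{Pike} = 174 − 4q_{Pike} − q_{Nadir} = 0 ⇒ q_{Pike} = 43.5 − 0.25q_{Nadir}.
At q_{Nadir} = 5: q_{Pike} = 43.5 − 0.25·5 = 42.25.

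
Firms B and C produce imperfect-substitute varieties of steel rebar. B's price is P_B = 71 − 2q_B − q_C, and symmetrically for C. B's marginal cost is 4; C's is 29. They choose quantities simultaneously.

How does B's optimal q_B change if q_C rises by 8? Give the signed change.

Firm B's profit: π = q_B(71 − 2q_B − q_C) − 4q_B.
∂π/∂q_B = 67 − 4q_B − q_C = 0 ⇒ q_B = 16.75 − 0.25q_C.
The reaction-function slope is −0.25, so an 8-unit rise in q_C moves q_B by −0.25 × 8 = −2. B's best response falls — the actions are strategic substitutes.

-2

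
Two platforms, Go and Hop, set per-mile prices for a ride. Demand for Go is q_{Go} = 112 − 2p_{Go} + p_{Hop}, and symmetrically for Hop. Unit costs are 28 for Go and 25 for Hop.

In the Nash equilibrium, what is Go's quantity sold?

55.2

Go's profit: π = (p_{Go} − 28)(112 − 2p_{Go} + p_{Hop}).
∂π/∂p_{Go} = 168 − 4p_{Go} + p_{Hop} = 0 ⇒ p_{Go} = 42 + 0.25p_{Hop}.
Similarly p_{Hop} = 40.5 + 0.25p_{Go}.
Plugging p_{Hop} into Go's best response: p_{Go} = 42 + 0.25(40.5 + 0.25p_{Go}) ⇒ 0.9375p_{Go} = 52.125, so p_{Go} = 55.6.
Then p_{Hop} = 40.5 + 0.25·55.6 = 54.4.
q_{Go} = 112 − 2·55.6 + 54.4 = 55.2.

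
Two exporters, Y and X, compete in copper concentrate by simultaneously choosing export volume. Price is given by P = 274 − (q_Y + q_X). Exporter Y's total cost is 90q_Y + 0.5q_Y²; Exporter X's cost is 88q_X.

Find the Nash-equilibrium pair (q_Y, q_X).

36.4, 74.8

Exporter Y's profit: π = q_Y(274 − (q_Y + q_X)) − 90q_Y − 0.5q_Y².
∂π/∂q_Y = 184 − 3q_Y − q_X = 0, so q_Y = 184/3 − (1/3)q_X.
For X: ∂π/∂q_X = 186 − 2q_X − q_Y = 0 ⇒ q_X = 93 − 0.5q_Y.
Substituting the second reaction function into the first: q_Y = 184/3 − (1/3)(93 − 0.5q_Y), which gives (5/6)q_Y = 91/3 ⇒ q_Y = 36.4.
Then q_X = 93 − 0.5·36.4 = 74.8.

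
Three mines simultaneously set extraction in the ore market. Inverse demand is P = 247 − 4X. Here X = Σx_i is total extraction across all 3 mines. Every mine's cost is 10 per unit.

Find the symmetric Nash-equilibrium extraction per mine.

A representative mine's profit is π_i = x_i(247 − 4X) − 10x_i, with X = x_i + Σ_{j≠i} x_j.
First-order condition: 237 − 8x_i − 4Σ_{j≠i} x_j = 0.
With identical mines, set every x_j = x: then 237 − 8x − 8x = 0, i.e. x = 237/16 = 14.8125.

14.8125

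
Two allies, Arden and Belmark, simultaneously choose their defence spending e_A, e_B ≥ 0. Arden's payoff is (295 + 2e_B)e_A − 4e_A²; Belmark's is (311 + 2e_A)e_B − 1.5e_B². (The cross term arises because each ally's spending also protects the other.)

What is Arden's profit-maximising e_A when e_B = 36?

45.875

Expanding Arden's payoff: 295e_A + 2e_Be_A − 4e_A².
∂π/∂e_A = 295 + 2e_B − 8e_A = 0, so e_A = 36.875 + 0.25e_B.
At e_B = 36: e_A = 36.875 + 0.25·36 = 45.875.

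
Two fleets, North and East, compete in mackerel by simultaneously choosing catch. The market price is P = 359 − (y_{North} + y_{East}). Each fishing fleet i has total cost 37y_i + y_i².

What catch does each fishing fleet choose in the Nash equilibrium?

64.4

Fishing fleet North's profit: π = y_{North}(359 − (y_{North} + y_{East})) − 37y_{North} − y_{North}².
∂π/∂y_{North} = 322 − 4y_{North} − y_{East} = 0, so y_{North} = 80.5 − 0.25y_{East}.
Setting y_{North} = y_{East} in the reaction function: y_{North} = 80.5 − 0.25y_{North}, so y_{North} = 80.5 / 1.25 = 64.4.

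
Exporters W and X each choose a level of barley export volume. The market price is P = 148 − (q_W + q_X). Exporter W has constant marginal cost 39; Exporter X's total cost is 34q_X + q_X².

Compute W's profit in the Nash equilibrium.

2116

Exporter W's profit: π = q_W(148 − (q_W + q_X)) − 39q_W.
∂π/∂q_W = 109 − 2q_W − q_X = 0, so q_W = 54.5 − 0.5q_X.
For X: ∂π/∂q_X = 114 − 4q_X − q_W = 0 ⇒ q_X = 28.5 − 0.25q_W.
Plugging q_X into W's best response: q_W = 54.5 − 0.5(28.5 − 0.25q_W) ⇒ 0.875q_W = 40.25, so q_W = 46.
Then q_X = 28.5 − 0.25·46 = 17.
Price P = 148 − 63 = 85.
W's profit: (85 − 39)·46 = 2116.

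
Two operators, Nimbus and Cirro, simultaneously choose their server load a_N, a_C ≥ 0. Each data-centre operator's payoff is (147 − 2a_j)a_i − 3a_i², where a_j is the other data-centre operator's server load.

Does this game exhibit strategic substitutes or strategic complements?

Nimbus's payoff is (147 − 2a_C)a_N − 3a_N².
∂π/∂a_N = 147 − 2a_C − 6a_N = 0, so a_N = 24.5 − (1/3)a_C.
The best-response slope da_N/da_C = −1/3 < 0: the reaction function is downward-sloping, so the choices are strategic substitutes.

strategic substitutes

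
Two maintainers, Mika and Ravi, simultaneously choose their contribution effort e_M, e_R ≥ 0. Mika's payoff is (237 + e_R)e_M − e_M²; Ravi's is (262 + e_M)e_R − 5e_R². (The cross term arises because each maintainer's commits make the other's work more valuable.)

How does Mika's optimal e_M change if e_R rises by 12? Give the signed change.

Expanding Mika's payoff: 237e_M + e_Re_M − e_M².
∂π/∂e_M = 237 + e_R − 2e_M = 0, so e_M = 118.5 + 0.5e_R.
The reaction-function slope is 0.5, so a 12-unit rise in e_R moves e_M by 0.5 × 12 = 6. Mika's best response rises — the actions are strategic complements.

6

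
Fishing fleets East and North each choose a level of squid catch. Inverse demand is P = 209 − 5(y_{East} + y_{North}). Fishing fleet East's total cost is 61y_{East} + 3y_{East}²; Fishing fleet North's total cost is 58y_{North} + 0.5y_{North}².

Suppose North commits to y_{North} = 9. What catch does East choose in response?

Fishing fleet East's profit: π = y_{East}(209 − 5(y_{East} + y_{North})) − 61y_{East} − 3y_{East}².
∂π/∂y_{East} = 148 − 16y_{East} − 5y_{North} = 0, so y_{East} = 9.25 − 0.3125y_{North}.
At y_{North} = 9: y_{East} = 9.25 − 0.3125·9 = 6.4375.

6.4375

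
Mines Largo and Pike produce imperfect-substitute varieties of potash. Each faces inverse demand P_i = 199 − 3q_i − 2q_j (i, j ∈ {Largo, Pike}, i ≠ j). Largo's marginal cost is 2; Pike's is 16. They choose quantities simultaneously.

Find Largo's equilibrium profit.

Mine Largo's profit: π = q_{Largo}(199 − 3q_{Largo} − 2q_{Pike}) − 2q_{Largo}.
∂π/∂q_{Largo} = 197 − 6q_{Largo} − 2q_{Pike} = 0 ⇒ q_{Largo} = 197/6 − (1/3)q_{Pike}.
Similarly q_{Pike} = 30.5 − (1/3)q_{Largo}.
Substituting the second reaction function into the first: q_{Largo} = 197/6 − (1/3)(30.5 − (1/3)q_{Largo}), which gives (8/9)q_{Largo} = 68/3 ⇒ q_{Largo} = 25.5.
Then q_{Pike} = 30.5 − (1/3)·25.5 = 22.
P_{Largo} = 199 − 3·25.5 − 2·22 = 78.5.
Profit = (78.5 − 2)·25.5 = 1950.75.

1950.75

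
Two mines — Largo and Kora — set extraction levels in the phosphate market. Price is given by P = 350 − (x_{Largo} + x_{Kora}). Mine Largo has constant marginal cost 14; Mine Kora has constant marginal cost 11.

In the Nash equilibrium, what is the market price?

125

Mine Largo's profit: π = x_{Largo}(350 − (x_{Largo} + x_{Kora})) − 14x_{Largo}.
∂π/∂x_{Largo} = 336 − 2x_{Largo} − x_{Kora} = 0, so x_{Largo} = 168 − 0.5x_{Kora}.
By the same steps for Kora: x_{Kora} = 169.5 − 0.5x_{Largo}.
Plugging x_{Kora} into Largo's best response: x_{Largo} = 168 − 0.5(169.5 − 0.5x_{Largo}) ⇒ 0.75x_{Largo} = 83.25, so x_{Largo} = 111.
Then x_{Kora} = 169.5 − 0.5·111 = 114.
Equilibrium price: P = 350 − 225 = 125.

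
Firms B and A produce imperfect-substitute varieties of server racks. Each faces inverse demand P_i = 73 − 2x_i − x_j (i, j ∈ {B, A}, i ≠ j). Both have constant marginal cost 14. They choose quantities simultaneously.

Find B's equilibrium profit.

278.48

Firm B's profit: π = x_B(73 − 2x_B − x_A) − 14x_B.
∂π/∂x_B = 59 − 4x_B − x_A = 0 ⇒ x_B = 14.75 − 0.25x_A.
Setting x_B = x_A in the reaction function: x_B = 14.75 − 0.25x_B, so x_B = 14.75 / 1.25 = 11.8.
P_B = 73 − 2·11.8 − 11.8 = 37.6.
Profit = (37.6 − 14)·11.8 = 278.48.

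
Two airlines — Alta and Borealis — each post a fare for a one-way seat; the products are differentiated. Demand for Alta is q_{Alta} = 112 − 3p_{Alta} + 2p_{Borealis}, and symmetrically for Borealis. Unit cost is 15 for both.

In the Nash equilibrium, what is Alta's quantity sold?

Alta's profit: π = (p_{Alta} − 15)(112 − 3p_{Alta} + 2p_{Borealis}).
∂π/∂p_{Alta} = 157 − 6p_{Alta} + 2p_{Borealis} = 0 ⇒ p_{Alta} = 157/6 + (1/3)p_{Borealis}.
The game is symmetric, so in equilibrium p_{Borealis} = p_{Alta}: the reaction function gives (2/3)p_{Alta} = 157/6, hence p_{Alta} = 39.25.
q_{Alta} = 112 − 3·39.25 + 2·39.25 = 72.75.

72.75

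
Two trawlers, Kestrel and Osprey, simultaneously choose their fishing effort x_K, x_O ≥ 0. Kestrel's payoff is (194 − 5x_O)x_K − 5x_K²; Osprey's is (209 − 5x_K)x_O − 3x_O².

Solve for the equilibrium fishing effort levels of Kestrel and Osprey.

Expanding Kestrel's payoff: 194x_K − 5x_Ox_K − 5x_K².
∂π/∂x_K = 194 − 5x_O − 10x_K = 0, so x_K = 19.4 − 0.5x_O.
Likewise for Osprey: x_O = 209/6 − (5/6)x_K.
Plugging x_O into Kestrel's best response: x_K = 19.4 − 0.5(209/6 − (5/6)x_K) ⇒ (7/12)x_K = 119/60, so x_K = 3.4.
Then x_O = 209/6 − (5/6)·3.4 = 32.

3.4, 32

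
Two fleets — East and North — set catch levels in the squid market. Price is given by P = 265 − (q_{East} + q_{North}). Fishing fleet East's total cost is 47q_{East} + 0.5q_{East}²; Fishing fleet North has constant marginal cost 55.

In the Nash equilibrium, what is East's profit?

3064.56

Fishing fleet East's profit: π = q_{East}(265 − (q_{East} + q_{North})) − 47q_{East} − 0.5q_{East}².
∂π/∂q_{East} = 218 − 3q_{East} − q_{North} = 0, so q_{East} = 218/3 − (1/3)q_{North}.
For North: ∂π/∂q_{North} = 210 − 2q_{North} − q_{East} = 0 ⇒ q_{North} = 105 − 0.5q_{East}.
Plugging q_{North} into East's best response: q_{East} = 218/3 − (1/3)(105 − 0.5q_{East}) ⇒ (5/6)q_{East} = 113/3, so q_{East} = 45.2.
Then q_{North} = 105 − 0.5·45.2 = 82.4.
Price P = 265 − 127.6 = 137.4.
East's profit: (137.4 − 47)·45.2 − 0.5(45.2)² = 3064.56.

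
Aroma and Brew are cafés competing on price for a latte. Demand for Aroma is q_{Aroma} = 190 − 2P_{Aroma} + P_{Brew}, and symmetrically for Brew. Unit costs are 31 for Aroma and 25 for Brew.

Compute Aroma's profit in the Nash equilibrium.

5449.68

Aroma's profit: π = (P_{Aroma} − 31)(190 − 2P_{Aroma} + P_{Brew}).
∂π/∂P_{Aroma} = 252 − 4P_{Aroma} + P_{Brew} = 0 ⇒ P_{Aroma} = 63 + 0.25P_{Brew}.
Similarly P_{Brew} = 60 + 0.25P_{Aroma}.
Substituting the second reaction function into the first: P_{Aroma} = 63 + 0.25(60 + 0.25P_{Aroma}), which gives 0.9375P_{Aroma} = 78 ⇒ P_{Aroma} = 83.2.
Then P_{Brew} = 60 + 0.25·83.2 = 80.8.
q_{Aroma} = 190 − 2·83.2 + 80.8 = 104.4.
Profit = (83.2 − 31)·104.4 = 5449.68.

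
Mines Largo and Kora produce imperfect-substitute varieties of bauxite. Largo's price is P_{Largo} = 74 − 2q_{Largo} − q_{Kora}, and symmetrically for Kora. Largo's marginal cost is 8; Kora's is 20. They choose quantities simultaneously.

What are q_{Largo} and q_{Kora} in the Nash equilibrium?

14, 10

Mine Largo's profit: π = q_{Largo}(74 − 2q_{Largo} − q_{Kora}) − 8q_{Largo}.
∂π/∂q_{Largo} = 66 − 4q_{Largo} − q_{Kora} = 0 ⇒ q_{Largo} = 16.5 − 0.25q_{Kora}.
Similarly q_{Kora} = 13.5 − 0.25q_{Largo}.
Plugging q_{Kora} into Largo's best response: q_{Largo} = 16.5 − 0.25(13.5 − 0.25q_{Largo}) ⇒ 0.9375q_{Largo} = 13.125, so q_{Largo} = 14.
Then q_{Kora} = 13.5 − 0.25·14 = 10.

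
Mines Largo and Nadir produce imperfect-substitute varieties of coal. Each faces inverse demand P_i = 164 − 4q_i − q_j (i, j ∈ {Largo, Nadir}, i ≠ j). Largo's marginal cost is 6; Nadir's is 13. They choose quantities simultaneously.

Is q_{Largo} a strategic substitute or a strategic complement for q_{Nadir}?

strategic substitutes

Mine Largo's profit: π = q_{Largo}(164 − 4q_{Largo} − q_{Nadir}) − 6q_{Largo}.
∂π/∂q_{Largo} = 158 − 8q_{Largo} − q_{Nadir} = 0 ⇒ q_{Largo} = 19.75 − 0.125q_{Nadir}.
The best-response slope dq_{Largo}/dq_{Nadir} = −0.125 < 0: the reaction function is downward-sloping, so the choices are strategic substitutes.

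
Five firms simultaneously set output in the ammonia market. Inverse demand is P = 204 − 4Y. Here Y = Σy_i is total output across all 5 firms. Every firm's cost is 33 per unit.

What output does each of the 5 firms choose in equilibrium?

A representative firm's profit is π_i = y_i(204 − 4Y) − 33y_i, with Y = y_i + Σ_{j≠i} y_j.
First-order condition: 171 − 8y_i − 4Σ_{j≠i} y_j = 0.
In a symmetric equilibrium every firm chooses the same y, so Σ_{j≠i} y_j = 4y. The condition becomes 171 − 24y = 0, giving y = 171/24 = 7.125.

7.125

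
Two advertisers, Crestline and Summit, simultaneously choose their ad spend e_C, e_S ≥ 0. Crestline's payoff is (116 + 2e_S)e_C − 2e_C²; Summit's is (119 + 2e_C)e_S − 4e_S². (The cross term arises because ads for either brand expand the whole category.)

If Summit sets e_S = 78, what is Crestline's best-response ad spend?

68

Expanding Crestline's payoff: 116e_C + 2e_Se_C − 2e_C².
∂π/∂e_C = 116 + 2e_S − 4e_C = 0, so e_C = 29 + 0.5e_S.
At e_S = 78: e_C = 29 + 0.5·78 = 68.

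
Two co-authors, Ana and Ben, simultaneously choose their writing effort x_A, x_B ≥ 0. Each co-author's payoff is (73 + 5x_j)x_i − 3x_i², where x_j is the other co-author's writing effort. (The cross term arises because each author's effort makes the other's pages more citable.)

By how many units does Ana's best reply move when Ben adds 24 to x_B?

20

Ana's payoff is (73 + 5x_B)x_A − 3x_A².
∂π/∂x_A = 73 + 5x_B − 6x_A = 0, so x_A = 73/6 + (5/6)x_B.
The reaction-function slope is 5/6, so a 24-unit rise in x_B moves x_A by 5/6 × 24 = 20. Ana's best response rises — the actions are strategic complements.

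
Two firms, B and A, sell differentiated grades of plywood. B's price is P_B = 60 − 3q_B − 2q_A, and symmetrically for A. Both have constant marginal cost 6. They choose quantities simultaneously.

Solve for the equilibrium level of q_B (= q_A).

Firm B's profit: π = q_B(60 − 3q_B − 2q_A) − 6q_B.
∂π/∂q_B = 54 − 6q_B − 2q_A = 0 ⇒ q_B = 9 − (1/3)q_A.
The game is symmetric, so in equilibrium q_A = q_B: the reaction function gives (4/3)q_B = 9, hence q_B = 6.75.

6.75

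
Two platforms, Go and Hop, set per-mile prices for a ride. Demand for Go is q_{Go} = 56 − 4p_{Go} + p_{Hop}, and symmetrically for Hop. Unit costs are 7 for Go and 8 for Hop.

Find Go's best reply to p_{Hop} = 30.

Go's profit: π = (p_{Go} − 7)(56 − 4p_{Go} + p_{Hop}).
∂π/∂p_{Go} = 84 − 8p_{Go} + p_{Hop} = 0 ⇒ p_{Go} = 10.5 + 0.125p_{Hop}.
At p_{Hop} = 30: p_{Go} = 10.5 + 0.125·30 = 14.25.

14.25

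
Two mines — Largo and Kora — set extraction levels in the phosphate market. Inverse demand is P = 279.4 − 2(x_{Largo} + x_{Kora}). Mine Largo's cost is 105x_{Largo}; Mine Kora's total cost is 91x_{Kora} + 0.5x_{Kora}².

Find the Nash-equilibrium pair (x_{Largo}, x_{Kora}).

Mine Largo's profit: π = x_{Largo}(279.4 − 2(x_{Largo} + x_{Kora})) − 105x_{Largo}.
∂π/∂x_{Largo} = 174.4 − 4x_{Largo} − 2x_{Kora} = 0, so x_{Largo} = 43.6 − 0.5x_{Kora}.
For Kora: ∂π/∂x_{Kora} = 188.4 − 5x_{Kora} − 2x_{Largo} = 0 ⇒ x_{Kora} = 37.68 − 0.4x_{Largo}.
Substituting the second reaction function into the first: x_{Largo} = 43.6 − 0.5(37.68 − 0.4x_{Largo}), which gives 0.8x_{Largo} = 24.76 ⇒ x_{Largo} = 30.95.
Then x_{Kora} = 37.68 − 0.4·30.95 = 25.3.

30.95, 25.3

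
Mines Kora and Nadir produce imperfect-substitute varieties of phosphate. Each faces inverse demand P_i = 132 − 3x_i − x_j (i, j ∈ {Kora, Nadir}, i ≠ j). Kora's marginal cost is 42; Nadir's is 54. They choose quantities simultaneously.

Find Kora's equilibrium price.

81.6

Mine Kora's profit: π = x_{Kora}(132 − 3x_{Kora} − x_{Nadir}) − 42x_{Kora}.
∂π/∂x_{Kora} = 90 − 6x_{Kora} − x_{Nadir} = 0 ⇒ x_{Kora} = 15 − (1/6)x_{Nadir}.
Similarly x_{Nadir} = 13 − (1/6)x_{Kora}.
Substituting the second reaction function into the first: x_{Kora} = 15 − (1/6)(13 − (1/6)x_{Kora}), which gives (35/36)x_{Kora} = 77/6 ⇒ x_{Kora} = 13.2.
Then x_{Nadir} = 13 − (1/6)·13.2 = 10.8.
P_{Kora} = 132 − 3·13.2 − 10.8 = 81.6.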